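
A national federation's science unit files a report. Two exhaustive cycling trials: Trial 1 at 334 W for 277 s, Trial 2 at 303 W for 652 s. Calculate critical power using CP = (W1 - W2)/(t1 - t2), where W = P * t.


W1 = 334 * 277 = 92518 J
W2 = 303 * 652 = 197556 J
CP = (92518 - 197556) / (277 - 652)
= -105038 / -375
= 280.1 W

280.1 W


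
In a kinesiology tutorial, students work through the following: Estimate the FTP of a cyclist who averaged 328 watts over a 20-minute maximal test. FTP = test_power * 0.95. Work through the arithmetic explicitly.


FTP = 328 * 0.95 = 311.6 W

311.6 W


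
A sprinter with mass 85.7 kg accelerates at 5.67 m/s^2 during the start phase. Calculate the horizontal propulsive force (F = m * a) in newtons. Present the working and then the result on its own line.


F = m * a
= 85.7 * 5.67
= 485.92 N

485.92 N


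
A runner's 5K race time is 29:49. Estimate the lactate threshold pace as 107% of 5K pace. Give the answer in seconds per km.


Total race time = 29*60 + 49 = 1789 seconds
5K pace = 1789 / 5 = 357.8 sec/km
LT pace = 357.8 * 1.07 = 382.85 sec/km

382.85 s/km


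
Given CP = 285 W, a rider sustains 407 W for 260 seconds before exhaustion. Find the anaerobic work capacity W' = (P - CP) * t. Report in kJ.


Excess power = 407 - 285 = 122 W
Work above CP = 122 * 260 = 31720 J
W' = 31.72 kJ

31.72 kJ


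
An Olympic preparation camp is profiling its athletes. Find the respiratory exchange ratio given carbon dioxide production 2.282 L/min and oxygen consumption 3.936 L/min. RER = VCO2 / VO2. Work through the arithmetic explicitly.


VCO2 = 2.282 L/min
VO2 = 3.936 L/min
RER = 2.282 / 3.936 = 0.5798

0.5798


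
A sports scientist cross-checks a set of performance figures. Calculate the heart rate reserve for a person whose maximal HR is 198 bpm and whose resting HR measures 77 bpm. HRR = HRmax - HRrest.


HRmax = 198 bpm
HRrest = 77 bpm
HRR = 198 - 77 = 121 bpm

121 bpm


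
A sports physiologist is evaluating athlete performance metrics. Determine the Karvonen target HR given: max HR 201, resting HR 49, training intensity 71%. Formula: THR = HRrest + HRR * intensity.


HRR = HRmax - HRrest = 201 - 49 = 152
THR = 49 + 152 * 0.71
= 156.92 bpm

156.92 bpm


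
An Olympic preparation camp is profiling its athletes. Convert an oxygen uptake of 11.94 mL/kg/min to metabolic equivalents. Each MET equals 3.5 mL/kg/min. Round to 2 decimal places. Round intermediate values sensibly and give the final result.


One MET = 3.5 mL/kg/min
Number of METs = 11.94 / 3.5
= 3.41 METs

3.41 METs


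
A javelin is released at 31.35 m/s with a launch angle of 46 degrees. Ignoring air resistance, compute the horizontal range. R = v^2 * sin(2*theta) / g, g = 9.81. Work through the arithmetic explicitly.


Launch speed squared = 982.8225
sin(2 * 46 deg) = 0.999391
Range = 982.8225 * 0.999391 / 9.81
= 100.125 m

100.125 m


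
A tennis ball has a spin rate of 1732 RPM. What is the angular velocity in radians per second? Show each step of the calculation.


Convert RPM to rad/s: multiply by 2*pi and divide by 60
omega = 1732 * 2 * pi / 60
= 181.375 rad/s

181.375 rad/s


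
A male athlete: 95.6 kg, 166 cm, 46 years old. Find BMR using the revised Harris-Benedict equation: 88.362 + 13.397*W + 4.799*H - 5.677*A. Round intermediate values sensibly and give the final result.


Intercept = 88.362
Weight contribution = 13.397 * 95.6 = 1280.7532
Height contribution = 4.799 * 166 = 796.634
Age contribution = 5.677 * 46 = 261.142
BMR = 88.362 + 1280.7532 + 796.634 - 261.142
= 1904.61 kcal/day

1904.61 kcal/day


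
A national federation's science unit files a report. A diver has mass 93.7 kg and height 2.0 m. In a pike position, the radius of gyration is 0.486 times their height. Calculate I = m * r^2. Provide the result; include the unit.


r = 0.486 * 2.0 = 0.972 m
I = m * r^2 = 93.7 * 0.944784 = 88.526 kg*m^2

88.526 kg*m^2


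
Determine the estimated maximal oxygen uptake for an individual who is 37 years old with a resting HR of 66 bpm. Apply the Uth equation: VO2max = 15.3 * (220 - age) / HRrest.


HRmax = 220 - 37 = 183
VO2max = 15.3 * (183 / 66)
= 15.3 * 2.7727
= 42.42 mL/kg/min

42.42 mL/kg/min


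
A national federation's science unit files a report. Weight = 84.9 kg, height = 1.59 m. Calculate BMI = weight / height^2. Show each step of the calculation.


height^2 = 1.59^2 = 2.5281
BMI = 84.9 / 2.5281 = 33.58 kg/m^2

33.58 kg/m^2


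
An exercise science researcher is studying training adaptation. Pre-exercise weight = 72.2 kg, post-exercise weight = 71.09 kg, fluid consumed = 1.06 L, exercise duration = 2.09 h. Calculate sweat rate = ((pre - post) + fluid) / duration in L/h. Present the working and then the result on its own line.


Weight loss = 72.2 - 71.09 = 1.11 kg (approx L)
Total sweat = 1.11 + 1.06 = 2.17 L
Sweat rate = 2.17 / 2.09 = 1.038 L/h

1.038 L/h


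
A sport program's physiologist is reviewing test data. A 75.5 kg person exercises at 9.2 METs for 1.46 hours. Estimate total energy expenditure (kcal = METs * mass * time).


Energy = METs * mass(kg) * time(h)
= 9.2 * 75.5 * 1.46
= 1014.12 kcal

1014.12 kcal


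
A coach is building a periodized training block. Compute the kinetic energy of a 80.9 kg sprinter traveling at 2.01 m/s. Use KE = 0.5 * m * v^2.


Velocity squared = 4.0401
KE = 0.5 * 80.9 * 4.0401 = 163.42 J

163.42 J


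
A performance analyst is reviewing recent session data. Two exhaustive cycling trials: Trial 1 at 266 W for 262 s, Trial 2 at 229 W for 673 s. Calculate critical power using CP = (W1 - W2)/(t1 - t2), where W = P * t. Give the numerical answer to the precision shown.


W1 = 266 * 262 = 69692 J
W2 = 229 * 673 = 154117 J
CP = (69692 - 154117) / (262 - 673)
= -84425 / -411
= 205.41 W

205.41 W


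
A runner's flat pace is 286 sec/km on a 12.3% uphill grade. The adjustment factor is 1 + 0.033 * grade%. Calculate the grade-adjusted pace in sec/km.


Factor = 1 + 0.033 * 12.3 = 1.4059
Adjusted pace = 286 * 1.4059
= 402.09 sec/km

402.09 s/km


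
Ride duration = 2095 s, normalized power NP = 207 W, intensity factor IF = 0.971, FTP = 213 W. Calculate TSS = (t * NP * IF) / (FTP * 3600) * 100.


Numerator = 2095 * 207 * 0.971 = 421088.715
Denominator = 213 * 3600 = 766800
TSS = 421088.715 / 766800 * 100
= 54.92

54.92 TSS


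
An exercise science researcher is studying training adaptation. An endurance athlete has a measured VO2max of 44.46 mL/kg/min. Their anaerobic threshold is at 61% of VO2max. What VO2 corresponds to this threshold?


Anaerobic threshold VO2 = VO2max * 61%
= 44.46 * 0.61
= 27.12 mL/kg/min

27.12 mL/kg/min


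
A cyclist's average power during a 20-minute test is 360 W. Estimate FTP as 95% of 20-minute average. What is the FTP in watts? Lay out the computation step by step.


FTP = 20-min power * 0.95
= 360 * 0.95
= 342.0 W

342.0 W


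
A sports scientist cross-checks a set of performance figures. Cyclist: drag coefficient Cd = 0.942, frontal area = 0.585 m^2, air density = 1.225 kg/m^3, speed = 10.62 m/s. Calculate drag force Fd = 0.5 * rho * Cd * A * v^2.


v^2 = 10.62^2 = 112.7844
Fd = 0.5 * 1.225 * 0.942 * 0.585 * 112.7844
= 38.068 N

38.068 N


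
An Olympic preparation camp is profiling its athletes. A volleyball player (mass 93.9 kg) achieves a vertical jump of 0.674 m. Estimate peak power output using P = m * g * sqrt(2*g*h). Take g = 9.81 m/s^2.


2 * g * h = 2 * 9.81 * 0.674 = 13.22388
sqrt(13.22388) = 3.636465 m/s
P = 93.9 * 9.81 * 3.636465 = 3349.76 W

3349.76 W


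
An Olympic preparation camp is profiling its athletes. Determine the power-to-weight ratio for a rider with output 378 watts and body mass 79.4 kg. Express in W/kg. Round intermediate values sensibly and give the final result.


P/W = 378 / 79.4 = 4.761 W/kg

4.761 W/kg


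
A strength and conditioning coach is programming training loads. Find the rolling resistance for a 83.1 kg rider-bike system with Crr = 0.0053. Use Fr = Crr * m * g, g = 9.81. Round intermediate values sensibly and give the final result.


m * g = 83.1 * 9.81 = 815.211 N
Fr = 0.0053 * 815.211 = 4.321 N

4.321 N


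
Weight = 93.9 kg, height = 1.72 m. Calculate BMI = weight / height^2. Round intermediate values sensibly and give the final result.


height^2 = 1.72^2 = 2.9584
BMI = 93.9 / 2.9584 = 31.74 kg/m^2

31.74 kg/m^2


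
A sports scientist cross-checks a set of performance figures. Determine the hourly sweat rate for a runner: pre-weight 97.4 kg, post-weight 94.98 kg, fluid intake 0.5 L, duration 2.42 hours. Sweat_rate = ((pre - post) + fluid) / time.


Mass lost = 97.4 - 94.98 = 2.42 kg
Add fluid consumed: 2.42 + 0.5 = 2.92 L total sweat
Sweat rate = 2.92 / 2.42 = 1.207 L/h

1.207 L/h


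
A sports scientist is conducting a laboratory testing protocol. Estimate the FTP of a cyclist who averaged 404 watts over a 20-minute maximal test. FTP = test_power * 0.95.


FTP = 404 * 0.95 = 383.8 W

383.8 W


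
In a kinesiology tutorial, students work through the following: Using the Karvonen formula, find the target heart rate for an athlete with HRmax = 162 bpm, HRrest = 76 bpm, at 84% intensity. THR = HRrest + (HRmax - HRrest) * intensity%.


HRR = 162 - 76 = 86
THR = 76 + 86 * 0.84
= 76 + 72.24
= 148.24 bpm

148.24 bpm


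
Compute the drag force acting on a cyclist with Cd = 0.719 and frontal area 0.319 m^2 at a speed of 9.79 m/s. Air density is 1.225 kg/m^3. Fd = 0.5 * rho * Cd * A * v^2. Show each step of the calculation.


Step 1: v^2 = 95.8441
Step 2: Fd = 0.5 * 1.225 * 0.719 * 0.319 * 95.8441
= 13.465 N

13.465 N


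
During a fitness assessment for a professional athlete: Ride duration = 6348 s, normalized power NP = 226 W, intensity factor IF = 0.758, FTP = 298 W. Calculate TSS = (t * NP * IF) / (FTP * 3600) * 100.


Numerator = 6348 * 226 * 0.758 = 1087463.184
Denominator = 298 * 3600 = 1072800
TSS = 1087463.184 / 1072800 * 100
= 101.37

101.37 TSS


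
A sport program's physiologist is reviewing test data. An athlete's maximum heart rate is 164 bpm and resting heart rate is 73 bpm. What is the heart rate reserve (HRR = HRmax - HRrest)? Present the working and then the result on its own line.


HRR = HRmax - HRrest
= 164 - 73
= 91 bpm

91 bpm


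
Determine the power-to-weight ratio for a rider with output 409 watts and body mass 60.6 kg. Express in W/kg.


P/W = 409 / 60.6 = 6.749 W/kg

6.749 W/kg


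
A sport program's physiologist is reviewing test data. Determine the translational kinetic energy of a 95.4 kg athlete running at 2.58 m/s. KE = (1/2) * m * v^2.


KE = 0.5 * m * v^2
= 0.5 * 95.4 * 2.58^2
= 0.5 * 95.4 * 6.6564
= 317.51 J

317.51 J


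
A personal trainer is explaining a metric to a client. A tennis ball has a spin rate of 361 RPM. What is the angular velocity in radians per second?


Convert RPM to rad/s: multiply by 2*pi and divide by 60
omega = 361 * 2 * pi / 60
= 37.804 rad/s

37.804 rad/s


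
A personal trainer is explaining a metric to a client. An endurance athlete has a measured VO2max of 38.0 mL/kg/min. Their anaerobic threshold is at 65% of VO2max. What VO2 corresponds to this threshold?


Anaerobic threshold VO2 = VO2max * 65%
= 38.0 * 0.65
= 24.7 mL/kg/min

24.7 mL/kg/min


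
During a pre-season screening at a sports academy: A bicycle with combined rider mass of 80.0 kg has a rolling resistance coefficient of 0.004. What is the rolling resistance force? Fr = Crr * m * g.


Fr = 0.004 * 80.0 * 9.81
= 0.32 * 9.81
= 3.139 N

3.139 N


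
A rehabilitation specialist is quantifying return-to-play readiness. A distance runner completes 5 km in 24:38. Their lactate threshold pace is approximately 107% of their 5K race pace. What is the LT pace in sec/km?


Convert to seconds: 24 min 38 s = 1478 s
Pace per km = 1478 / 5 = 295.6 s/km
LT pace = 295.6 * 1.07 = 316.29 s/km

316.29 s/km


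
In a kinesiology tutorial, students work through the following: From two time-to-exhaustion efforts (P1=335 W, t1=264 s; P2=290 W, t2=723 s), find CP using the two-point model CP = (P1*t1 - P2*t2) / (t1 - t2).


Work in trial 1 = 88440 J
Work in trial 2 = 209670 J
Delta work = -121230 J
Delta time = -459 s
CP = -121230 / -459 = 264.12 W

264.12 W


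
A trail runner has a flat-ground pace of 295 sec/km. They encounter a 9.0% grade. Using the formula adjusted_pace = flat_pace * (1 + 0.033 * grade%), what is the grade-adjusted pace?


Grade factor = 1 + 0.033 * 9.0 = 1.297
Adjusted = 295 * 1.297 = 382.62 sec/km

382.62 s/km


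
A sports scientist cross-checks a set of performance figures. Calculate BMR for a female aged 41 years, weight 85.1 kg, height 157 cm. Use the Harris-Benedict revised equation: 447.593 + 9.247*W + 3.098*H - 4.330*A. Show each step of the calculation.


Substituting values:
W term = 9.247 * 85.1 = 786.9197
H term = 3.098 * 157 = 486.386
A term = 4.330 * 41 = 177.53
BMR = 1543.37 kcal/day

1543.37 kcal/day


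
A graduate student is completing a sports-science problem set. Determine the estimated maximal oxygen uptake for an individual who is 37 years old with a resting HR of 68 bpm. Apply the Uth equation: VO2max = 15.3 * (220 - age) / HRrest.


HRmax = 220 - 37 = 183
VO2max = 15.3 * (183 / 68)
= 15.3 * 2.6912
= 41.18 mL/kg/min

41.18 mL/kg/min


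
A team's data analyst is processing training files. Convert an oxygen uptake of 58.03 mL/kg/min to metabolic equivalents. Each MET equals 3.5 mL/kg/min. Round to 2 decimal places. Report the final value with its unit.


One MET = 3.5 mL/kg/min
Number of METs = 58.03 / 3.5
= 16.58 METs

16.58 METs


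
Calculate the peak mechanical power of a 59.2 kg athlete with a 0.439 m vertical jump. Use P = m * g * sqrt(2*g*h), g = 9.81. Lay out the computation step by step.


First, sqrt(2gh) = sqrt(2 * 9.81 * 0.439)
= sqrt(8.61318) = 2.934822 m/s
Power = 59.2 * 9.81 * 2.934822 = 1704.4 W

1704.4 W


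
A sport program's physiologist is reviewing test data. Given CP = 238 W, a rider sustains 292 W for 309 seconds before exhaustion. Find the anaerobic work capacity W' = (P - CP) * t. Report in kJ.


Excess power = 292 - 238 = 54 W
Work above CP = 54 * 309 = 16686 J
W' = 16.686 kJ

16.686 kJ


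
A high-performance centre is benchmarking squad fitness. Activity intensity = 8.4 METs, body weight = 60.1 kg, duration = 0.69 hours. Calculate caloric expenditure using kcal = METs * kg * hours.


kcal = 8.4 * 60.1 * 0.69
= 504.84 * 0.69
= 348.34 kcal

348.34 kcal


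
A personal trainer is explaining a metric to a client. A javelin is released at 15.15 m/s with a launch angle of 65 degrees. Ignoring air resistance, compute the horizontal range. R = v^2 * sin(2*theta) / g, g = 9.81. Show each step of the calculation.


Launch speed squared = 229.5225
sin(2 * 65 deg) = 0.766044
Range = 229.5225 * 0.766044 / 9.81
= 17.923 m

17.923 m


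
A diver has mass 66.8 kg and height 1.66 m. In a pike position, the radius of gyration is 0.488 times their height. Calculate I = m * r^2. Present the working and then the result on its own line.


r = 0.488 * 1.66 = 0.81008 m
I = m * r^2 = 66.8 * 0.65623 = 43.836 kg*m^2

43.836 kg*m^2


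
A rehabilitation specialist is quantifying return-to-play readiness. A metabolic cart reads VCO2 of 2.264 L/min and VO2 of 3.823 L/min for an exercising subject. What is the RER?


RER = VCO2 / VO2 = 2.264 / 3.823 = 0.5922

0.5922


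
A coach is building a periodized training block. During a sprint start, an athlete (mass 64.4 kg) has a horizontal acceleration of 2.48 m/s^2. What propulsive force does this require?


Propulsive force = mass * acceleration
= 64.4 kg * 2.48 m/s^2
= 159.71 N

159.71 N


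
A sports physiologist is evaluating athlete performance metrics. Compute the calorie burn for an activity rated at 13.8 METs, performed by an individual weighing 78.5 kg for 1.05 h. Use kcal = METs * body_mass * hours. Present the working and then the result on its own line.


Product of METs and mass = 13.8 * 78.5 = 1083.3
Total kcal = 1083.3 * 1.05 = 1137.47 kcal

1137.47 kcal


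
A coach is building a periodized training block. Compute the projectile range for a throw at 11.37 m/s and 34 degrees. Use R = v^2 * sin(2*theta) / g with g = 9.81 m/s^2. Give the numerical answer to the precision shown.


Two times the angle = 68 degrees
sin(68) = 0.927184
R = 129.2769 * 0.927184 / 9.81 = 12.218 m

12.218 m


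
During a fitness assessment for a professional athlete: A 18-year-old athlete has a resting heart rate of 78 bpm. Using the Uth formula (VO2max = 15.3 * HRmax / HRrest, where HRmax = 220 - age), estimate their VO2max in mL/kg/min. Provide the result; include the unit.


HRmax = 220 - 18 = 202 bpm
Ratio = HRmax / HRrest = 202 / 78 = 2.5897
VO2max = 15.3 * 2.5897 = 39.62 mL/kg/min

39.62 mL/kg/min


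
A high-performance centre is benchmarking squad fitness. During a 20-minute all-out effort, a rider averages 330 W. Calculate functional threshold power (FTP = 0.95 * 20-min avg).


FTP = 0.95 * 330
= 313.5 W

313.5 W


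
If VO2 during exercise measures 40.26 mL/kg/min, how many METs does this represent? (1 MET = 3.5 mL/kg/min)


METs = VO2 / 3.5 = 40.26 / 3.5 = 11.5

11.5 METs


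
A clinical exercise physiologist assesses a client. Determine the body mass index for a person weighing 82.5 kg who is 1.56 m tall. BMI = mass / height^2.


BMI = mass / height^2
= 82.5 / 1.56^2
= 82.5 / 2.4336
= 33.9 kg/m^2

33.9 kg/m^2


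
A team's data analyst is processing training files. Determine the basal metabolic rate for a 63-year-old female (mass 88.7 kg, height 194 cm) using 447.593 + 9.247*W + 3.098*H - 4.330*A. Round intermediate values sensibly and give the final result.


BMR = 447.593 + 9.247*88.7 + 3.098*194 - 4.330*63
= 1596.02 kcal/day

1596.02 kcal/day


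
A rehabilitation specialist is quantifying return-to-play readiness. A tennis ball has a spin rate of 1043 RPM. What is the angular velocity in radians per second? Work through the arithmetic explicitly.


Convert RPM to rad/s: multiply by 2*pi and divide by 60
omega = 1043 * 2 * pi / 60
= 109.223 rad/s

109.223 rad/s


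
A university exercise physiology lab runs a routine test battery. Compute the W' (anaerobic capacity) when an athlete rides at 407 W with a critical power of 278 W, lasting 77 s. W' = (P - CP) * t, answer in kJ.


Above-CP power = 129 W
Duration = 77 s
W' = 129 * 77 = 9933 J
Convert: 9933 / 1000 = 9.933 kJ

9.933 kJ


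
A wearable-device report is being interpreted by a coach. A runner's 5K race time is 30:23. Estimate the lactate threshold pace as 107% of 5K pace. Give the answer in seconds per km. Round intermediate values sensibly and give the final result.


Total race time = 30*60 + 23 = 1823 seconds
5K pace = 1823 / 5 = 364.6 sec/km
LT pace = 364.6 * 1.07 = 390.12 sec/km

390.12 s/km


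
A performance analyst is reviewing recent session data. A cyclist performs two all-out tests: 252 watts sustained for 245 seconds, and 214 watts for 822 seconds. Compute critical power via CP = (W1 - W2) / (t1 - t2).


W1 = P1 * t1 = 252 * 245 = 61740 J
W2 = P2 * t2 = 214 * 822 = 175908 J
CP = (61740 - 175908) / (245 - 822)
= 197.86 W

197.86 W


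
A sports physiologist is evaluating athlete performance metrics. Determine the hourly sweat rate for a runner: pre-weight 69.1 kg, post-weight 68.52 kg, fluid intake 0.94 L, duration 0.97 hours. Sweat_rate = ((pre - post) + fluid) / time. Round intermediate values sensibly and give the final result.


Mass lost = 69.1 - 68.52 = 0.58 kg
Add fluid consumed: 0.58 + 0.94 = 1.52 L total sweat
Sweat rate = 1.52 / 0.97 = 1.567 L/h

1.567 L/h


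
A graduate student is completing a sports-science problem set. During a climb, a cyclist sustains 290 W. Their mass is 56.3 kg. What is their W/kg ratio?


Power-to-weight = 290 W / 56.3 kg
= 5.151 W/kg

5.151 W/kg


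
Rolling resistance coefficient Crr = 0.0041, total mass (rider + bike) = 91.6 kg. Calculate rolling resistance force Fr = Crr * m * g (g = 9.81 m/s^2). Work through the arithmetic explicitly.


Fr = Crr * m * g
= 0.0041 * 91.6 * 9.81
= 3.684 N

3.684 N


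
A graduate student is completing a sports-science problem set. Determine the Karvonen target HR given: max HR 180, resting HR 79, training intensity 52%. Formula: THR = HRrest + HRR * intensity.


HRR = HRmax - HRrest = 180 - 79 = 101
THR = 79 + 101 * 0.52
= 131.52 bpm

131.52 bpm


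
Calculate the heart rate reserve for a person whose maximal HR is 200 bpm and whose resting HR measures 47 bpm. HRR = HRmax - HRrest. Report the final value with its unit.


HRmax = 200 bpm
HRrest = 47 bpm
HRR = 200 - 47 = 153 bpm

153 bpm


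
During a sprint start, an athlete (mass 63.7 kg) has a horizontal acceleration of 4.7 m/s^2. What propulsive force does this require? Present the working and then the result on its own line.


Propulsive force = mass * acceleration
= 63.7 kg * 4.7 m/s^2
= 299.39 N

299.39 N


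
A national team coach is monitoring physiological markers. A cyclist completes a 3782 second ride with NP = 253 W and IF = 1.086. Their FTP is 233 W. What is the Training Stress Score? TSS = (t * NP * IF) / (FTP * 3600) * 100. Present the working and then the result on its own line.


t * NP * IF = 3782 * 253 * 1.086 = 1039134.756
FTP * 3600 = 838800
TSS = (1039134.756 / 838800) * 100 = 123.88

123.88 TSS


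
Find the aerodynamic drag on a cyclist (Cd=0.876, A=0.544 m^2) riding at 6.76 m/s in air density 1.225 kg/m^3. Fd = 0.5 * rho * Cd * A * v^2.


Fd = 0.5 * 1.225 * 0.876 * 0.544 * 6.76^2
= 0.5 * 1.225 * 0.876 * 0.544 * 45.6976
= 13.338 N

13.338 N


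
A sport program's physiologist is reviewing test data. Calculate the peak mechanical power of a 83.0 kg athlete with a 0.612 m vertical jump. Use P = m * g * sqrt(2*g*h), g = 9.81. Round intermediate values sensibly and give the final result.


First, sqrt(2gh) = sqrt(2 * 9.81 * 0.612)
= sqrt(12.00744) = 3.465175 m/s
Power = 83.0 * 9.81 * 3.465175 = 2821.45 W

2821.45 W


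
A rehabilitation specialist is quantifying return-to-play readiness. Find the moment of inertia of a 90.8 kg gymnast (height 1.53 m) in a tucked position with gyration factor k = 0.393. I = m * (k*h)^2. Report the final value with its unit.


Radius of gyration = 0.393 * 1.53 = 0.60129 m
I = 90.8 * 0.60129^2
= 90.8 * 0.36155
= 32.829 kg*m^2

32.829 kg*m^2


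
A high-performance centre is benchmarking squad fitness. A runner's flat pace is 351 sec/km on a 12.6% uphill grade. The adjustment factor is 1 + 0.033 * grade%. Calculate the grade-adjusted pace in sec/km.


Factor = 1 + 0.033 * 12.6 = 1.4158
Adjusted pace = 351 * 1.4158
= 496.95 sec/km

496.95 s/km


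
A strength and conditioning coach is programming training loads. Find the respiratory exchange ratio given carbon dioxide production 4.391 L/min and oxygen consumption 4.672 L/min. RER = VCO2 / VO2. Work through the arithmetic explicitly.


VCO2 = 4.391 L/min
VO2 = 4.672 L/min
RER = 4.391 / 4.672 = 0.9399

0.9399


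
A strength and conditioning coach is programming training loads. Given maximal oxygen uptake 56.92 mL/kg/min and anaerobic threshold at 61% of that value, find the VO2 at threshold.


Percentage as decimal = 0.61
VO2 at AT = 56.92 * 0.61 = 34.72 mL/kg/min

34.72 mL/kg/min


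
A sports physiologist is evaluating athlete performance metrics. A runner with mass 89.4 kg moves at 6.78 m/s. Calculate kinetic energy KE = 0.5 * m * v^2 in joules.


v^2 = 6.78^2 = 45.9684
KE = 0.5 * 89.4 * 45.9684
= 2054.79 J

2054.79 J


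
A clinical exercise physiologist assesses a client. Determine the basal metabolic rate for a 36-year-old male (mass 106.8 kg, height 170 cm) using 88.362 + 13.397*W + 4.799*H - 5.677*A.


BMR = 88.362 + 13.397*106.8 + 4.799*170 - 5.677*36
= 2130.62 kcal/day

2130.62 kcal/day


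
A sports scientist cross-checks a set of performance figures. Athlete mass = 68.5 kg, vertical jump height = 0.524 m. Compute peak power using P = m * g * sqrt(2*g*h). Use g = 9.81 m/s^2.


sqrt(2 * 9.81 * 0.524) = sqrt(10.28088) = 3.206381 m/s
P = 68.5 * 9.81 * 3.206381
= 2154.64 W

2154.64 W


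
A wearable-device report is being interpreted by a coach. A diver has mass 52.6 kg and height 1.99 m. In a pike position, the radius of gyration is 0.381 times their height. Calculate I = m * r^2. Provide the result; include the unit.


r = 0.381 * 1.99 = 0.75819 m
I = m * r^2 = 52.6 * 0.574852 = 30.237 kg*m^2

30.237 kg*m^2


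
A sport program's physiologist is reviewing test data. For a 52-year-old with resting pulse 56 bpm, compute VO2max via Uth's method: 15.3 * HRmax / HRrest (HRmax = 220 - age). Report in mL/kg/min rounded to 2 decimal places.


Step 1: HRmax = 220 - 52 = 168 bpm
Step 2: Ratio = 168 / 56 = 3.0
Step 3: VO2max = 15.3 * 3.0 = 45.9 mL/kg/min

45.9 mL/kg/min


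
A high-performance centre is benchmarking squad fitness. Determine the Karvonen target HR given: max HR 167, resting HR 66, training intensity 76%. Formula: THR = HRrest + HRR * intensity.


HRR = HRmax - HRrest = 167 - 66 = 101
THR = 66 + 101 * 0.76
= 142.76 bpm

142.76 bpm


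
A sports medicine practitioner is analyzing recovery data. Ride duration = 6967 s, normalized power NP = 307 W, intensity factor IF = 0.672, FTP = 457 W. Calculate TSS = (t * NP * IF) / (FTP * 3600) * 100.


Numerator = 6967 * 307 * 0.672 = 1437319.968
Denominator = 457 * 3600 = 1645200
TSS = 1437319.968 / 1645200 * 100
= 87.36

87.36 TSS


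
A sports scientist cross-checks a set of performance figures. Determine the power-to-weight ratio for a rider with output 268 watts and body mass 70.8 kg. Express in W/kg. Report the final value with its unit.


P/W = 268 / 70.8 = 3.785 W/kg

3.785 W/kg


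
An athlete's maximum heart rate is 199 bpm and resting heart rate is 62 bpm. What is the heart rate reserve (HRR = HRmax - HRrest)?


HRR = HRmax - HRrest
= 199 - 62
= 137 bpm

137 bpm


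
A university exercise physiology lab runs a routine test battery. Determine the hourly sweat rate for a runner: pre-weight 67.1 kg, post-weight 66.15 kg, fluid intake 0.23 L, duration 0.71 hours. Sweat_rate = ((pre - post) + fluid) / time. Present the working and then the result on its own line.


Mass lost = 67.1 - 66.15 = 0.95 kg
Add fluid consumed: 0.95 + 0.23 = 1.18 L total sweat
Sweat rate = 1.18 / 0.71 = 1.662 L/h

1.662 L/h


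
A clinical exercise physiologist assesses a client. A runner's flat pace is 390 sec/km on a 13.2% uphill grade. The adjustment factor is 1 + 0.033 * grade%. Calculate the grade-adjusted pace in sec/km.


Factor = 1 + 0.033 * 13.2 = 1.4356
Adjusted pace = 390 * 1.4356
= 559.88 sec/km

559.88 s/km


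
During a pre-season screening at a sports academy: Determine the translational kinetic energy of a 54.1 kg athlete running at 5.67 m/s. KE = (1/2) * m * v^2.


KE = 0.5 * m * v^2
= 0.5 * 54.1 * 5.67^2
= 0.5 * 54.1 * 32.1489
= 869.63 J

869.63 J


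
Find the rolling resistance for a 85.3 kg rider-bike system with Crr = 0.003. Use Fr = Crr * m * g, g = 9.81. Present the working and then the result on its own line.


m * g = 85.3 * 9.81 = 836.793 N
Fr = 0.003 * 836.793 = 2.51 N

2.51 N


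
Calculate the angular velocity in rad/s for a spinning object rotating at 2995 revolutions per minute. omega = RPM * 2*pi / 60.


omega = RPM * 2*pi / 60
= 2995 * 6.28318531 / 60
= 313.636 rad/s

313.636 rad/s


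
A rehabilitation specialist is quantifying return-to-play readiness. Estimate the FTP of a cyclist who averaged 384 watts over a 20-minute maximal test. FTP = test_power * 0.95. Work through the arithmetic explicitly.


FTP = 384 * 0.95 = 364.8 W

364.8 W


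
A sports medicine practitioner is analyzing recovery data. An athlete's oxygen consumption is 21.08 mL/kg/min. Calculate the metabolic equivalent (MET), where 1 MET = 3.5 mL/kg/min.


MET = VO2 / 3.5
= 21.08 / 3.5
= 6.02 METs

6.02 METs


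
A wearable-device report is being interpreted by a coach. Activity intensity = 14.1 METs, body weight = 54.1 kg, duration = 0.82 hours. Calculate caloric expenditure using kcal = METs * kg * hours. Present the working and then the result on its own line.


kcal = 14.1 * 54.1 * 0.82
= 762.81 * 0.82
= 625.5 kcal

625.5 kcal


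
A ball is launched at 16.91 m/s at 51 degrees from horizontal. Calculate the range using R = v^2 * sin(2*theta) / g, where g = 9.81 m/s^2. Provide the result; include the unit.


sin(2 * 51) = sin(102) = 0.978148
v^2 = 16.91^2 = 285.9481
R = 285.9481 * 0.978148 / 9.81
= 28.512 m

28.512 m


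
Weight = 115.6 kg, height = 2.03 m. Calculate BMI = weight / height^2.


height^2 = 2.03^2 = 4.1209
BMI = 115.6 / 4.1209 = 28.05 kg/m^2

28.05 kg/m^2


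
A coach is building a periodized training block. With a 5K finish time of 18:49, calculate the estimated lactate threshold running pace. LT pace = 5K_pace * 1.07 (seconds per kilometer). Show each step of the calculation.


Race duration = 1129 s for 5 km
Average pace = 1129 / 5 = 225.8 s/km
LT pace = 225.8 * 1.07
= 241.61 s/km

241.61 s/km


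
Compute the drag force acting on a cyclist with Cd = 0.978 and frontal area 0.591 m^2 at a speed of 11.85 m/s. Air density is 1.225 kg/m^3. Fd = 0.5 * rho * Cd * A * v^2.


Step 1: v^2 = 140.4225
Step 2: Fd = 0.5 * 1.225 * 0.978 * 0.591 * 140.4225
= 49.713 N

49.713 N


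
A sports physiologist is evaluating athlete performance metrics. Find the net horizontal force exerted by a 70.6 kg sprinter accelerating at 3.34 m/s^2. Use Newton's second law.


Newton's second law: F = m * a
F = 70.6 * 3.34 = 235.8 N

235.8 N


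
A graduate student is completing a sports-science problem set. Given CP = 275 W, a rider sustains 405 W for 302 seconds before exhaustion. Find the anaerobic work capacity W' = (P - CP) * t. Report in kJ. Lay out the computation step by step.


Excess power = 405 - 275 = 130 W
Work above CP = 130 * 302 = 39260 J
W' = 39.26 kJ

39.26 kJ


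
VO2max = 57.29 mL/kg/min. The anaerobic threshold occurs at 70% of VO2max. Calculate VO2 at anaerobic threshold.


AT fraction = 70 / 100 = 0.7
AT VO2 = 57.29 * 0.7
= 40.1 mL/kg/min

40.1 mL/kg/min


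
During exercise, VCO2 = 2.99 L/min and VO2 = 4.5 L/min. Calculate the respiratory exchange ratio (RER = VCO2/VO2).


RER = VCO2 / VO2
= 2.99 / 4.5
= 0.6644

0.6644


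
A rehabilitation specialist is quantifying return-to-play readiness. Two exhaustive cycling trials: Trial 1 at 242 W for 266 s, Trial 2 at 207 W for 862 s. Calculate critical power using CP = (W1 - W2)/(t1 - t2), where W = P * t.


W1 = 242 * 266 = 64372 J
W2 = 207 * 862 = 178434 J
CP = (64372 - 178434) / (266 - 862)
= -114062 / -596
= 191.38 W

191.38 W


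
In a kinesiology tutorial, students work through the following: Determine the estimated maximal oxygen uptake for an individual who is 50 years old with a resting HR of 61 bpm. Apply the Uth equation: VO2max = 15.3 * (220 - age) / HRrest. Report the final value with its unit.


HRmax = 220 - 50 = 170
VO2max = 15.3 * (170 / 61)
= 15.3 * 2.7869
= 42.64 mL/kg/min

42.64 mL/kg/min


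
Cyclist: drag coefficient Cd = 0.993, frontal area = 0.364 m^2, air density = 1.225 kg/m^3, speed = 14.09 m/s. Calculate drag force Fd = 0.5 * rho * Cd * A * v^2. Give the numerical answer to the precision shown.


v^2 = 14.09^2 = 198.5281
Fd = 0.5 * 1.225 * 0.993 * 0.364 * 198.5281
= 43.952 N

43.952 N


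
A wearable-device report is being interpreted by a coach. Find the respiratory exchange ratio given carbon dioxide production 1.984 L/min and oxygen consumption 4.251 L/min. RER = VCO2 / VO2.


VCO2 = 1.984 L/min
VO2 = 4.251 L/min
RER = 1.984 / 4.251 = 0.4667

0.4667


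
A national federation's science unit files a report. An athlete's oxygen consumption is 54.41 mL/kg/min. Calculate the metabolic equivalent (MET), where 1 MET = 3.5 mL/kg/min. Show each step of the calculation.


MET = VO2 / 3.5
= 54.41 / 3.5
= 15.55 METs

15.55 METs


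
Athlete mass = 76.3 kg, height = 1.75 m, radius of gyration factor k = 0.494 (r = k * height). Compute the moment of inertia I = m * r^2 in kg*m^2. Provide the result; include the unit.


r = k * height = 0.494 * 1.75 = 0.8645 m
r^2 = 0.8645^2 = 0.74736
I = 76.3 * 0.74736 = 57.024 kg*m^2

57.024 kg*m^2


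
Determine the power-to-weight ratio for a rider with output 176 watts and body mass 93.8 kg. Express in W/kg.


P/W = 176 / 93.8 = 1.876 W/kg

1.876 W/kg


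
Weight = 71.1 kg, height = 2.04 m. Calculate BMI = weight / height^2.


height^2 = 2.04^2 = 4.1616
BMI = 71.1 / 4.1616 = 17.08 kg/m^2

17.08 kg/m^2


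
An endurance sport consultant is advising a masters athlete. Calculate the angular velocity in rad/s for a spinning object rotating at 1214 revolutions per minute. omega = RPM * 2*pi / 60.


omega = RPM * 2*pi / 60
= 1214 * 6.28318531 / 60
= 127.13 rad/s

127.13 rad/s


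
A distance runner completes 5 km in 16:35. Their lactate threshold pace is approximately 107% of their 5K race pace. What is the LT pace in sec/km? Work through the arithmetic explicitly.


Convert to seconds: 16 min 35 s = 995 s
Pace per km = 995 / 5 = 199.0 s/km
LT pace = 199.0 * 1.07 = 212.93 s/km

212.93 s/km


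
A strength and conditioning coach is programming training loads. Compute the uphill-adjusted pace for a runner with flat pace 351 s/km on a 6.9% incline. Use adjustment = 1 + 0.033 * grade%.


Adjustment factor = 1 + 0.033 * 6.9 = 1.2277
Grade-adjusted pace = 351 * 1.2277 = 430.92 s/km

430.92 s/km


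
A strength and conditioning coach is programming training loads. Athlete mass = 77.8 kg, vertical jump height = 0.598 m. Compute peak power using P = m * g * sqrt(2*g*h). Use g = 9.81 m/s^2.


sqrt(2 * 9.81 * 0.598) = sqrt(11.73276) = 3.425312 m/s
P = 77.8 * 9.81 * 3.425312
= 2614.26 W

2614.26 W


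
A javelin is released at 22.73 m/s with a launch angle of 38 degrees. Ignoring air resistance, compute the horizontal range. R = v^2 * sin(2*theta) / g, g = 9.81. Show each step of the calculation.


Launch speed squared = 516.6529
sin(2 * 38 deg) = 0.970296
Range = 516.6529 * 0.970296 / 9.81
= 51.102 m

51.102 m


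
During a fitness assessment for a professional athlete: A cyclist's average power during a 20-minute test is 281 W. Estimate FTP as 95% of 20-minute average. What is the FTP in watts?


FTP = 20-min power * 0.95
= 281 * 0.95
= 266.95 W

266.95 W


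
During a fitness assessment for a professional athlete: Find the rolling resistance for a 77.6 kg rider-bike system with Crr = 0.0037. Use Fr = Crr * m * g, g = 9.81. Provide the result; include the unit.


m * g = 77.6 * 9.81 = 761.256 N
Fr = 0.0037 * 761.256 = 2.817 N

2.817 N


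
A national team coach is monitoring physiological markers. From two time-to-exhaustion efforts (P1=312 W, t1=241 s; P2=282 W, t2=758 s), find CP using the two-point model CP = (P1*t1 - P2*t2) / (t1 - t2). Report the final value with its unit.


Work in trial 1 = 75192 J
Work in trial 2 = 213756 J
Delta work = -138564 J
Delta time = -517 s
CP = -138564 / -517 = 268.02 W

268.02 W


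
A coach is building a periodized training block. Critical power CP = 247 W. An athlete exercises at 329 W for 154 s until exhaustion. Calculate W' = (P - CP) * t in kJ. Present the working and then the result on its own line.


P - CP = 329 - 247 = 82 W
W' = 82 * 154 = 12628 J
= 12628 / 1000 = 12.628 kJ

12.628 kJ


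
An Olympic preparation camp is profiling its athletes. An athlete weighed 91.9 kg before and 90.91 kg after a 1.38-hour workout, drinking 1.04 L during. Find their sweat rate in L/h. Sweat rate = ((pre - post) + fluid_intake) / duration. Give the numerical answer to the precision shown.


Body mass change = 0.99 kg
Total sweat loss = 0.99 + 1.04 = 2.03 L
Rate = 2.03 / 1.38 = 1.471 L/h

1.471 L/h


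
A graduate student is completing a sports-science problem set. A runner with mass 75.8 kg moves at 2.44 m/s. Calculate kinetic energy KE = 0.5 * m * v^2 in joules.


v^2 = 2.44^2 = 5.9536
KE = 0.5 * 75.8 * 5.9536
= 225.64 J

225.64 J


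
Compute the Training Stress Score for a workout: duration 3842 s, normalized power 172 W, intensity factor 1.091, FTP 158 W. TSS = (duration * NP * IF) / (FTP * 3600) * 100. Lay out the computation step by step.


Product = 3842 * 172 * 1.091 = 720958.984
Base = 158 * 3600 = 568800
TSS = 720958.984 / 568800 * 100 = 126.75

126.75 TSS


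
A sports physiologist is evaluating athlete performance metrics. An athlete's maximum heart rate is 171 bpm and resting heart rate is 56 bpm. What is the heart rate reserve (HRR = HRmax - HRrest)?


HRR = HRmax - HRrest
= 171 - 56
= 115 bpm

115 bpm


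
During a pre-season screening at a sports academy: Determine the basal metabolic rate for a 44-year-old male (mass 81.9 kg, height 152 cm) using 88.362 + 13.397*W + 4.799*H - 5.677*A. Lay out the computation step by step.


BMR = 88.362 + 13.397*81.9 + 4.799*152 - 5.677*44
= 1665.24 kcal/day

1665.24 kcal/day


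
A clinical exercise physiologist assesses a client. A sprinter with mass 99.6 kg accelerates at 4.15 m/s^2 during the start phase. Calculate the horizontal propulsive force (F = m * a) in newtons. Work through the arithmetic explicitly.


F = m * a
= 99.6 * 4.15
= 413.34 N

413.34 N


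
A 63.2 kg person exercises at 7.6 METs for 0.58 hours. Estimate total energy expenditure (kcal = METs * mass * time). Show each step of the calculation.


Energy = METs * mass(kg) * time(h)
= 7.6 * 63.2 * 0.58
= 278.59 kcal

278.59 kcal


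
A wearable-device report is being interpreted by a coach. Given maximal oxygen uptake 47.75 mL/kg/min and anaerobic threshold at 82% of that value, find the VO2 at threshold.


Percentage as decimal = 0.82
VO2 at AT = 47.75 * 0.82 = 39.16 mL/kg/min

39.16 mL/kg/min


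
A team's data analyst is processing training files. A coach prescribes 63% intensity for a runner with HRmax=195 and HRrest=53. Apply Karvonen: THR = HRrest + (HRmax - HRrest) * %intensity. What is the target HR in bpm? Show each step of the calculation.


Heart rate reserve = 195 - 53 = 142
Intensity fraction = 63 / 100 = 0.63
THR = 53 + 142 * 0.63 = 142.46 bpm

142.46 bpm


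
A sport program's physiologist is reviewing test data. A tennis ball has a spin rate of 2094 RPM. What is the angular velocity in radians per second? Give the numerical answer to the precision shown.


Convert RPM to rad/s: multiply by 2*pi and divide by 60
omega = 2094 * 2 * pi / 60
= 219.283 rad/s

219.283 rad/s


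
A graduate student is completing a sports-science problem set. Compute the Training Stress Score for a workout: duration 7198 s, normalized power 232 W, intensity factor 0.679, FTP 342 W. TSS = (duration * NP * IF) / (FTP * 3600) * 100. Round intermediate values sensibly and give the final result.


Product = 7198 * 232 * 0.679 = 1133886.544
Base = 342 * 3600 = 1231200
TSS = 1133886.544 / 1231200 * 100 = 92.1

92.1 TSS


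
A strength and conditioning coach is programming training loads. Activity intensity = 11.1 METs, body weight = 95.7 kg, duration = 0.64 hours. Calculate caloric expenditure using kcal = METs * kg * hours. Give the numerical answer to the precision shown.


kcal = 11.1 * 95.7 * 0.64
= 1062.27 * 0.64
= 679.85 kcal

679.85 kcal


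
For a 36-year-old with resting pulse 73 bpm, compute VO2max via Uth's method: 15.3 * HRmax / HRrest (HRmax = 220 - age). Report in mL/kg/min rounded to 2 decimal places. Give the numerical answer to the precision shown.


Step 1: HRmax = 220 - 36 = 184 bpm
Step 2: Ratio = 184 / 73 = 2.5205
Step 3: VO2max = 15.3 * 2.5205 = 38.56 mL/kg/min

38.56 mL/kg/min


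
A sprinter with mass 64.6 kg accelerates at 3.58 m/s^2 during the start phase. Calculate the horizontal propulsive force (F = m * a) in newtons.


F = m * a
= 64.6 * 3.58
= 231.27 N

231.27 N
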